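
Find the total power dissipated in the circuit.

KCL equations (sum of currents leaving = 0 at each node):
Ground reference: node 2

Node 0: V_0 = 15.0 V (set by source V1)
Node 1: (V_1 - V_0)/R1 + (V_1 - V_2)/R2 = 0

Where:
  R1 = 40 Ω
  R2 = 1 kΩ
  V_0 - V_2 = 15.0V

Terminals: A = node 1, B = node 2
Nodal analysis, taking node 2 as the 0 V reference.
Source V1 fixes V_0 = 15 V.
KCL at each unknown node (sum of currents leaving = 0; resistances in Ω):
  Node 1: (V_1 - 15)/40 + (V_1 - 0)/1000 = 0
Collecting terms: 0.026 × V_1 = 0.375  =>  V_1 = 14.42 V
Power in each resistor, P = (ΔV)²/R:
  P_R1 = (15 - 14.42)²/40 = 0.008321 W
  P_R2 = (14.42 - 0)²/1000 = 0.208 W
P_total = P_R1 + P_R2 = 0.2163 W

Final answer: 0.2163 W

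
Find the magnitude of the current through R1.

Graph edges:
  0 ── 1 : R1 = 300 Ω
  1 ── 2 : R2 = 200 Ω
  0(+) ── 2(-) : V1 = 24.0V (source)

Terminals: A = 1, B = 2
Nodal analysis, taking node 2 as the 0 V reference.
Source V1 fixes V_0 = 24 V.
KCL at each unknown node (sum of currents leaving = 0; resistances in Ω):
  Node 1: (V_1 - 24)/300 + (V_1 - 0)/200 = 0
Collecting terms: 0.008333 × V_1 = 0.08  =>  V_1 = 9.6 V
I_R1 = (V_0 - V_1)/R1 = (24 - 9.6)/300 = 0.048 A
|I_R1| = 0.048 A

Final answer: |I_R1| = 0.048 A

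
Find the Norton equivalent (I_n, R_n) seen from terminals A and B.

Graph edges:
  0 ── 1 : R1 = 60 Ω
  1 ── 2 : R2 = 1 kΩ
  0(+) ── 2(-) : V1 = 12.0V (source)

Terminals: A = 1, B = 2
Find the Thévenin equivalent first; then I_n = V_th/R_th and R_n = R_th.
Step 1 — V_th is the open-circuit voltage V_A - V_B (nothing connected across the terminals).
Nodal analysis, taking node 2 as the 0 V reference.
Source V1 fixes V_0 = 12 V.
KCL at each unknown node (sum of currents leaving = 0; resistances in Ω):
  Node 1: (V_1 - 12)/60 + (V_1 - 0)/1000 = 0
Collecting terms: 0.01767 × V_1 = 0.2  =>  V_1 = 11.32 V
V_th = V_1 - V_2 = 11.32 - 0 = 11.32 V
Step 2 — R_th: zero the source — replace V1 by a short circuit (node 2 merges into node 0) — and find the resistance seen between A (node 1) and B (node 0).
Reduce the network between node 1 (A) and node 0 (B) by series/parallel combination:
  Rp1 = R1 ‖ R2 (parallel, both between nodes 0 and 1) = 1/(1/60 + 1/1000) = 56.6 Ω
R_th = 56.6 Ω
I_n = V_th/R_th = 11.32/56.6 = 0.2 A, and R_n = R_th = 56.6 Ω

Final answer: I_n = 0.2 A, R_n = 56.6 Ω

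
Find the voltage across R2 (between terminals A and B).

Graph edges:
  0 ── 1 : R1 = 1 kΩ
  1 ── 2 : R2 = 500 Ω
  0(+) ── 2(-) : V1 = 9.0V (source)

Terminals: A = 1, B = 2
R1 and R2 are in series across V1 (node 0 → node 1 → node 2), and the output A–B is taken across R2, so this is a voltage divider.
Series current: I = V1/(R1 + R2) = 9/(1000 + 500) = 9/1500 = 0.006 A
V_R2 = I × R2 = V1 × R2/(R1 + R2) = 9 × 500/1500 = 3 V

Final answer: 3 V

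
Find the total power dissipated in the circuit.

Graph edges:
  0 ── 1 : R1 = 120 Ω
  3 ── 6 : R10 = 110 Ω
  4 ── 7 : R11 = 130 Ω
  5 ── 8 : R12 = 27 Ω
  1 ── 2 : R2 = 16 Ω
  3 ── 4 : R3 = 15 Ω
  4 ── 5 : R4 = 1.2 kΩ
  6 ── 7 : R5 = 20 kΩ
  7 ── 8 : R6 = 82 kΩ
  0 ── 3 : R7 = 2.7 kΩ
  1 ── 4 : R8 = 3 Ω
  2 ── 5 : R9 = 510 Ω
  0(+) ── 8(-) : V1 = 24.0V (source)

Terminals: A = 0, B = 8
Nodal analysis, taking node 8 as the 0 V reference.
Source V1 fixes V_0 = 24 V.
KCL at each unknown node (sum of currents leaving = 0; resistances in Ω):
  Node 1: (V_1 - 24)/120 + (V_1 - V_2)/16 + (V_1 - V_4)/3 = 0
  Node 2: (V_2 - V_1)/16 + (V_2 - V_5)/510 = 0
  Node 3: (V_3 - V_4)/15 + (V_3 - 24)/2700 + (V_3 - V_6)/110 = 0
  Node 4: (V_4 - V_3)/15 + (V_4 - V_5)/1200 + (V_4 - V_1)/3 + (V_4 - V_7)/130 = 0
  Node 5: (V_5 - V_4)/1200 + (V_5 - V_2)/510 + (V_5 - 0)/27 = 0
  Node 6: (V_6 - V_7)/20000 + (V_6 - V_3)/110 = 0
  Node 7: (V_7 - V_6)/20000 + (V_7 - 0)/82000 + (V_7 - V_4)/130 = 0
Collecting terms (coefficients in siemens):
  0.4042·V_1 - 0.0625·V_2 - 0.3333·V_4 = 0.2
  0.06446·V_2 - 0.0625·V_1 - 0.001961·V_5 = 0
  0.07613·V_3 - 0.06667·V_4 - 0.009091·V_6 = 0.008889
  0.4085·V_4 - 0.3333·V_1 - 0.06667·V_3 - 0.0008333·V_5 - 0.007692·V_7 = 0
  0.03983·V_5 - 0.001961·V_2 - 0.0008333·V_4 = 0
  0.009141·V_6 - 0.009091·V_3 - 0.00005·V_7 = 0
  0.007755·V_7 - 0.007692·V_4 - 0.00005·V_6 = 0
Solving these 7 simultaneous equations (Gaussian elimination) gives:
  V_1 = 18.55 V, V_2 = 18.02 V, V_3 = 18.54 V, V_4 = 18.51 V
  V_5 = 1.275 V, V_6 = 18.54 V, V_7 = 18.48 V
Power in each resistor, P = (ΔV)²/R:
  P_R1 = (24 - 18.55)²/120 = 0.2475 W
  P_R2 = (18.55 - 18.02)²/16 = 0.01726 W
  P_R3 = (18.54 - 18.51)²/15 = 0.0000611 W
  P_R4 = (18.51 - 1.275)²/1200 = 0.2476 W
  P_R5 = (18.54 - 18.48)²/20000 = 0.0000001733 W
  P_R6 = (18.48 - 0)²/82000 = 0.004166 W
  P_R7 = (24 - 18.54)²/2700 = 0.01103 W
  P_R8 = (18.55 - 18.51)²/3 = 0.000474 W
  P_R9 = (18.02 - 1.275)²/510 = 0.5501 W
  P_R10 = (18.54 - 18.54)²/110 = 0.0000000009531 W
  P_R11 = (18.51 - 18.48)²/130 = 0.000006434 W
  P_R12 = (1.275 - 0)²/27 = 0.06017 W
P_total = P_R1 + P_R2 + P_R3 + P_R4 + P_R5 + P_R6 + P_R7 + P_R8 + P_R9 + P_R10 + P_R11 + P_R12 = 1.138 W

Final answer: 1.138 W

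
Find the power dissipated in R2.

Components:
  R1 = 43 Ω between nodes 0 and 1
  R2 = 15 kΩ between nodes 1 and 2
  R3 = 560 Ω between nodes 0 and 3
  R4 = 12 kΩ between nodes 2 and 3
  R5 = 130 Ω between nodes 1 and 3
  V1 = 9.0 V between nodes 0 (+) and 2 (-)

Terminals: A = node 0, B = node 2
Nodal analysis, taking node 2 as the 0 V reference.
Source V1 fixes V_0 = 9 V.
KCL at each unknown node (sum of currents leaving = 0; resistances in Ω):
  Node 1: (V_1 - 9)/43 + (V_1 - 0)/15000 + (V_1 - V_3)/130 = 0
  Node 3: (V_3 - 9)/560 + (V_3 - 0)/12000 + (V_3 - V_1)/130 = 0
Collecting terms (coefficients in siemens):
  0.03101·V_1 - 0.007692·V_3 = 0.2093
  0.009561·V_3 - 0.007692·V_1 = 0.01607
Determinant D = (0.03101)(0.009561) - (-0.007692)(-0.007692) = 0.0002374
V_1 = [(0.2093)(0.009561) - (-0.007692)(0.01607)]/D = 8.952 V
V_3 = [(0.03101)(0.01607) - (0.2093)(-0.007692)]/D = 8.883 V
I_R2 = (V_1 - V_2)/R2 = (8.952 - 0)/15000 = 0.0005968 A
P_R2 = I_R2² × R2 = (0.0005968)² × 15000 = 0.005342 W

Final answer: 0.005342 W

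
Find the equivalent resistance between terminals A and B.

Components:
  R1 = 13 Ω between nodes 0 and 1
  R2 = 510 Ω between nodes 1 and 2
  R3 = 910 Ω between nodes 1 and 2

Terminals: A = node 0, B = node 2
Reduce the network between node 0 (A) and node 2 (B) by series/parallel combination:
  Rp1 = R2 ‖ R3 (parallel, both between nodes 1 and 2) = 1/(1/510 + 1/910) = 326.8 Ω
  Rs1 = R1 + Rp1 (series, joined only at node 1) = 13 + 326.8 = 339.8 Ω
R_eq = 339.8 Ω

Final answer: 339.8 Ω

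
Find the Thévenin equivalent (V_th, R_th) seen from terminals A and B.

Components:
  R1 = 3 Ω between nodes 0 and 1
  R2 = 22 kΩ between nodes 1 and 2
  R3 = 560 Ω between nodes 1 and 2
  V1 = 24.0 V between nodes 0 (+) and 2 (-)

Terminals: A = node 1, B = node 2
Step 1 — V_th is the open-circuit voltage V_A - V_B (nothing connected across the terminals).
Nodal analysis, taking node 2 as the 0 V reference.
Source V1 fixes V_0 = 24 V.
KCL at each unknown node (sum of currents leaving = 0; resistances in Ω):
  Node 1: (V_1 - 24)/3 + (V_1 - 0)/22000 + (V_1 - 0)/560 = 0
Collecting terms: 0.3352 × V_1 = 8  =>  V_1 = 23.87 V
V_th = V_1 - V_2 = 23.87 - 0 = 23.87 V
Step 2 — R_th: zero the source — replace V1 by a short circuit (node 2 merges into node 0) — and find the resistance seen between A (node 1) and B (node 0).
Reduce the network between node 1 (A) and node 0 (B) by series/parallel combination:
  Rp1 = R1 ‖ R2 ‖ R3 (parallel, all between nodes 0 and 1) = 1/(1/3 + 1/22000 + 1/560) = 2.984 Ω
R_th = 2.984 Ω

Final answer: V_th = 23.87 V, R_th = 2.984 Ω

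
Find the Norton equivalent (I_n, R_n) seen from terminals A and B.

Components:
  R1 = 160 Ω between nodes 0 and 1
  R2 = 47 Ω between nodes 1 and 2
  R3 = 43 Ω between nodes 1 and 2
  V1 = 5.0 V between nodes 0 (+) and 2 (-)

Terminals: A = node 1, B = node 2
Find the Thévenin equivalent first; then I_n = V_th/R_th and R_n = R_th.
Step 1 — V_th is the open-circuit voltage V_A - V_B (nothing connected across the terminals).
Nodal analysis, taking node 2 as the 0 V reference.
Source V1 fixes V_0 = 5 V.
KCL at each unknown node (sum of currents leaving = 0; resistances in Ω):
  Node 1: (V_1 - 5)/160 + (V_1 - 0)/47 + (V_1 - 0)/43 = 0
Collecting terms: 0.05078 × V_1 = 0.03125  =>  V_1 = 0.6154 V
V_th = V_1 - V_2 = 0.6154 - 0 = 0.6154 V
Step 2 — R_th: zero the source — replace V1 by a short circuit (node 2 merges into node 0) — and find the resistance seen between A (node 1) and B (node 0).
Reduce the network between node 1 (A) and node 0 (B) by series/parallel combination:
  Rp1 = R1 ‖ R2 ‖ R3 (parallel, all between nodes 0 and 1) = 1/(1/160 + 1/47 + 1/43) = 19.69 Ω
R_th = 19.69 Ω
I_n = V_th/R_th = 0.6154/19.69 = 0.03125 A, and R_n = R_th = 19.69 Ω

Final answer: I_n = 0.03125 A, R_n = 19.69 Ω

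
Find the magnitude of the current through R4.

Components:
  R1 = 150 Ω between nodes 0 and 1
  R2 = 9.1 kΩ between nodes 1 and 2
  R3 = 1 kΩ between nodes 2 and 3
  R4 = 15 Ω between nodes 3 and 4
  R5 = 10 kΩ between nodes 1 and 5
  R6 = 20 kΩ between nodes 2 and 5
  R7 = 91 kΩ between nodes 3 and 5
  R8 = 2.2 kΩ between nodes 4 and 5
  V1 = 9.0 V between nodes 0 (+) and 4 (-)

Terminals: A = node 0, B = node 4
Nodal analysis, taking node 4 as the 0 V reference.
Source V1 fixes V_0 = 9 V.
KCL at each unknown node (sum of currents leaving = 0; resistances in Ω):
  Node 1: (V_1 - 9)/150 + (V_1 - V_2)/9100 + (V_1 - V_5)/10000 = 0
  Node 2: (V_2 - V_1)/9100 + (V_2 - V_3)/1000 + (V_2 - V_5)/20000 = 0
  Node 3: (V_3 - V_2)/1000 + (V_3 - 0)/15 + (V_3 - V_5)/91000 = 0
  Node 5: (V_5 - V_1)/10000 + (V_5 - V_2)/20000 + (V_5 - V_3)/91000 + (V_5 - 0)/2200 = 0
Collecting terms (coefficients in siemens):
  0.006877·V_1 - 0.0001099·V_2 - 0.0001·V_5 = 0.06
  0.00116·V_2 - 0.0001099·V_1 - 0.001·V_3 - 0.00005·V_5 = 0
  0.06768·V_3 - 0.001·V_2 - 0.00001099·V_5 = 0
  0.0006155·V_5 - 0.0001·V_1 - 0.00005·V_2 - 0.00001099·V_3 = 0
Solving these 4 simultaneous equations (Gaussian elimination) gives:
  V_1 = 8.762 V, V_2 = 0.9064 V, V_3 = 0.01364 V, V_5 = 1.497 V
I_R4 = (V_3 - V_4)/R4 = (0.01364 - 0)/15 = 0.0009091 A
|I_R4| = 0.0009091 A

Final answer: |I_R4| = 0.0009091 A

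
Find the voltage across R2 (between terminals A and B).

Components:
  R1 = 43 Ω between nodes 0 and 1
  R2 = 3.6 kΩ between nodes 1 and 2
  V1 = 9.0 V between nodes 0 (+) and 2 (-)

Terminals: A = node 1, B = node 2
R1 and R2 are in series across V1 (node 0 → node 1 → node 2), and the output A–B is taken across R2, so this is a voltage divider.
Series current: I = V1/(R1 + R2) = 9/(43 + 3600) = 9/3643 = 0.00247 A
V_R2 = I × R2 = V1 × R2/(R1 + R2) = 9 × 3600/3643 = 8.894 V

Final answer: 8.894 V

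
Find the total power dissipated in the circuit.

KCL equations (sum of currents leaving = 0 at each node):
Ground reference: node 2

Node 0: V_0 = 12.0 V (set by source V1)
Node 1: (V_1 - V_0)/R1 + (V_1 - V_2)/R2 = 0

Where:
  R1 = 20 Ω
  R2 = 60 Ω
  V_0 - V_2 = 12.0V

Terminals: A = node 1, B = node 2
Nodal analysis, taking node 2 as the 0 V reference.
Source V1 fixes V_0 = 12 V.
KCL at each unknown node (sum of currents leaving = 0; resistances in Ω):
  Node 1: (V_1 - 12)/20 + (V_1 - 0)/60 = 0
Collecting terms: 0.06667 × V_1 = 0.6  =>  V_1 = 9 V
Power in each resistor, P = (ΔV)²/R:
  P_R1 = (12 - 9)²/20 = 0.45 W
  P_R2 = (9 - 0)²/60 = 1.35 W
P_total = P_R1 + P_R2 = 1.8 W

Final answer: 1.8 W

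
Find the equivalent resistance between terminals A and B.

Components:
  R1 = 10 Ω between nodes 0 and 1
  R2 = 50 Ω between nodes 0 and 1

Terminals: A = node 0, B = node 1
Reduce the network between node 0 (A) and node 1 (B) by series/parallel combination:
  Rp1 = R1 ‖ R2 (parallel, both between nodes 0 and 1) = 1/(1/10 + 1/50) = 8.333 Ω
R_eq = 8.333 Ω

Final answer: 8.333 Ω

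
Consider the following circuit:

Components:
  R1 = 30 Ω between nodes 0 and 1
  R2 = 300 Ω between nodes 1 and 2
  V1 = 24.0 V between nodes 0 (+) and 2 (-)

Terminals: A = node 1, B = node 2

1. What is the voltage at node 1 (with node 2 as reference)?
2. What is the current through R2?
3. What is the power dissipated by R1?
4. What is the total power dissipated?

Nodal analysis, taking node 2 as the 0 V reference.
Source V1 fixes V_0 = 24 V.
KCL at each unknown node (sum of currents leaving = 0; resistances in Ω):
  Node 1: (V_1 - 24)/30 + (V_1 - 0)/300 = 0
Collecting terms: 0.03667 × V_1 = 0.8  =>  V_1 = 21.82 V
Part 1:
  Read off the nodal solution: V_1 = 21.82 V
Part 2:
  I_R2 = (V_1 - V_2)/R2 = (21.82 - 0)/300 = 0.07273 A
  Magnitude: I_R2 = 0.07273 A
Part 3:
  I_R1 = (V_0 - V_1)/R1 = (24 - 21.82)/30 = 0.07273 A
  P_R1 = I_R1² × R1 = (0.07273)² × 30 = 0.1587 W
Part 4:
  Power in each resistor, P = (ΔV)²/R:
    P_R1 = (24 - 21.82)²/30 = 0.1587 W
    P_R2 = (21.82 - 0)²/300 = 1.587 W
  P_total = P_R1 + P_R2 = 1.745 W

Final answers:
1. V_1 = 21.82 V
2. I_R2 = 0.07273 A
3. P_R1 = 0.1587 W
4. P_total = 1.745 W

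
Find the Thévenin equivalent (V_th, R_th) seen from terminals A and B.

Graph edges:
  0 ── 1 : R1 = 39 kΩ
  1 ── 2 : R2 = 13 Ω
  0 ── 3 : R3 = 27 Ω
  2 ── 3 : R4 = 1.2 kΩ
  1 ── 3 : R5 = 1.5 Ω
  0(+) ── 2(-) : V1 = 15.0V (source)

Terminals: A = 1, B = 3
Step 1 — V_th is the open-circuit voltage V_A - V_B (nothing connected across the terminals).
Nodal analysis, taking node 2 as the 0 V reference.
Source V1 fixes V_0 = 15 V.
KCL at each unknown node (sum of currents leaving = 0; resistances in Ω):
  Node 1: (V_1 - 15)/39000 + (V_1 - 0)/13 + (V_1 - V_3)/1.5 = 0
  Node 3: (V_3 - 15)/27 + (V_3 - 0)/1200 + (V_3 - V_1)/1.5 = 0
Collecting terms (coefficients in siemens):
  0.7436·V_1 - 0.6667·V_3 = 0.0003846
  0.7045·V_3 - 0.6667·V_1 = 0.5556
Determinant D = (0.7436)(0.7045) - (-0.6667)(-0.6667) = 0.07946
V_1 = [(0.0003846)(0.7045) - (-0.6667)(0.5556)]/D = 4.664 V
V_3 = [(0.7436)(0.5556) - (0.0003846)(-0.6667)]/D = 5.202 V
V_th = V_1 - V_3 = 4.664 - 5.202 = -0.5378 V
Step 2 — R_th: zero the source — replace V1 by a short circuit (node 2 merges into node 0) — and find the resistance seen between A (node 1) and B (node 3).
Reduce the network between node 1 (A) and node 3 (B) by series/parallel combination:
  Rp1 = R1 ‖ R2 (parallel, both between nodes 0 and 1) = 1/(1/39000 + 1/13) = 13 Ω
  Rp2 = R3 ‖ R4 (parallel, both between nodes 0 and 3) = 1/(1/27 + 1/1200) = 26.41 Ω
  Rs1 = Rp1 + Rp2 (series, joined only at node 0) = 13 + 26.41 = 39.4 Ω
  Rp3 = R5 ‖ Rs1 (parallel, both between nodes 1 and 3) = 1/(1/1.5 + 1/39.4) = 1.445 Ω
R_th = 1.445 Ω

Final answer: V_th = -0.5378 V, R_th = 1.445 Ω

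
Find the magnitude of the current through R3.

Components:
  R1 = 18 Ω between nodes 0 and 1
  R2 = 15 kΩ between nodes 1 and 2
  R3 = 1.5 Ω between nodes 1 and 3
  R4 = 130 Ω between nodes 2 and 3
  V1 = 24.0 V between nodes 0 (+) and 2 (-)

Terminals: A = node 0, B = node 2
Nodal analysis, taking node 2 as the 0 V reference.
Source V1 fixes V_0 = 24 V.
KCL at each unknown node (sum of currents leaving = 0; resistances in Ω):
  Node 1: (V_1 - 24)/18 + (V_1 - 0)/15000 + (V_1 - V_3)/1.5 = 0
  Node 3: (V_3 - V_1)/1.5 + (V_3 - 0)/130 = 0
Collecting terms (coefficients in siemens):
  0.7223·V_1 - 0.6667·V_3 = 1.333
  0.6744·V_3 - 0.6667·V_1 = 0
Determinant D = (0.7223)(0.6744) - (-0.6667)(-0.6667) = 0.04264
V_1 = [(1.333)(0.6744) - (-0.6667)(0)]/D = 21.09 V
V_3 = [(0.7223)(0) - (1.333)(-0.6667)]/D = 20.85 V
I_R3 = (V_1 - V_3)/R3 = (21.09 - 20.85)/1.5 = 0.1604 A
|I_R3| = 0.1604 A

Final answer: |I_R3| = 0.1604 A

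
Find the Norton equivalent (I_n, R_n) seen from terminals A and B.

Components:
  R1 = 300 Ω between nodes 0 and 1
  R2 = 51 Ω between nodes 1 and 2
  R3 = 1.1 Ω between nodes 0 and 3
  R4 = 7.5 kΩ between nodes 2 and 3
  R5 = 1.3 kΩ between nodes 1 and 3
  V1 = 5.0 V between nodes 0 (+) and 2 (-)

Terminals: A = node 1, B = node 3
Find the Thévenin equivalent first; then I_n = V_th/R_th and R_n = R_th.
Step 1 — V_th is the open-circuit voltage V_A - V_B (nothing connected across the terminals).
Nodal analysis, taking node 2 as the 0 V reference.
Source V1 fixes V_0 = 5 V.
KCL at each unknown node (sum of currents leaving = 0; resistances in Ω):
  Node 1: (V_1 - 5)/300 + (V_1 - 0)/51 + (V_1 - V_3)/1300 = 0
  Node 3: (V_3 - 5)/1.1 + (V_3 - 0)/7500 + (V_3 - V_1)/1300 = 0
Collecting terms (coefficients in siemens):
  0.02371·V_1 - 0.0007692·V_3 = 0.01667
  0.91·V_3 - 0.0007692·V_1 = 4.545
Determinant D = (0.02371)(0.91) - (-0.0007692)(-0.0007692) = 0.02158
V_1 = [(0.01667)(0.91) - (-0.0007692)(4.545)]/D = 0.865 V
V_3 = [(0.02371)(4.545) - (0.01667)(-0.0007692)]/D = 4.996 V
V_th = V_1 - V_3 = 0.865 - 4.996 = -4.131 V
Step 2 — R_th: zero the source — replace V1 by a short circuit (node 2 merges into node 0) — and find the resistance seen between A (node 1) and B (node 3).
Reduce the network between node 1 (A) and node 3 (B) by series/parallel combination:
  Rp1 = R1 ‖ R2 (parallel, both between nodes 0 and 1) = 1/(1/300 + 1/51) = 43.59 Ω
  Rp2 = R3 ‖ R4 (parallel, both between nodes 0 and 3) = 1/(1/1.1 + 1/7500) = 1.1 Ω
  Rs1 = Rp1 + Rp2 (series, joined only at node 0) = 43.59 + 1.1 = 44.69 Ω
  Rp3 = R5 ‖ Rs1 (parallel, both between nodes 1 and 3) = 1/(1/1300 + 1/44.69) = 43.2 Ω
R_th = 43.2 Ω
I_n = V_th/R_th = -4.131/43.2 = -0.09561 A, and R_n = R_th = 43.2 Ω

Final answer: I_n = -0.09561 A, R_n = 43.2 Ω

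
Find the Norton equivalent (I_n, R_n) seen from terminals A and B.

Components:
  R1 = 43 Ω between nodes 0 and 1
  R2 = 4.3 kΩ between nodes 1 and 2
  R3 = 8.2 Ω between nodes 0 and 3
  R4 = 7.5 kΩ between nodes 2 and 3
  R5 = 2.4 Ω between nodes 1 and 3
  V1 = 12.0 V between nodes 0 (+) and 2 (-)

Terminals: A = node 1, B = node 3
Find the Thévenin equivalent first; then I_n = V_th/R_th and R_n = R_th.
Step 1 — V_th is the open-circuit voltage V_A - V_B (nothing connected across the terminals).
Nodal analysis, taking node 2 as the 0 V reference.
Source V1 fixes V_0 = 12 V.
KCL at each unknown node (sum of currents leaving = 0; resistances in Ω):
  Node 1: (V_1 - 12)/43 + (V_1 - 0)/4300 + (V_1 - V_3)/2.4 = 0
  Node 3: (V_3 - 12)/8.2 + (V_3 - 0)/7500 + (V_3 - V_1)/2.4 = 0
Collecting terms (coefficients in siemens):
  0.4402·V_1 - 0.4167·V_3 = 0.2791
  0.5388·V_3 - 0.4167·V_1 = 1.463
Determinant D = (0.4402)(0.5388) - (-0.4167)(-0.4167) = 0.06352
V_1 = [(0.2791)(0.5388) - (-0.4167)(1.463)]/D = 11.97 V
V_3 = [(0.4402)(1.463) - (0.2791)(-0.4167)]/D = 11.97 V
V_th = V_1 - V_3 = 11.97 - 11.97 = -0.004772 V
Step 2 — R_th: zero the source — replace V1 by a short circuit (node 2 merges into node 0) — and find the resistance seen between A (node 1) and B (node 3).
Reduce the network between node 1 (A) and node 3 (B) by series/parallel combination:
  Rp1 = R1 ‖ R2 (parallel, both between nodes 0 and 1) = 1/(1/43 + 1/4300) = 42.57 Ω
  Rp2 = R3 ‖ R4 (parallel, both between nodes 0 and 3) = 1/(1/8.2 + 1/7500) = 8.191 Ω
  Rs1 = Rp1 + Rp2 (series, joined only at node 0) = 42.57 + 8.191 = 50.77 Ω
  Rp3 = R5 ‖ Rs1 (parallel, both between nodes 1 and 3) = 1/(1/2.4 + 1/50.77) = 2.292 Ω
R_th = 2.292 Ω
I_n = V_th/R_th = -0.004772/2.292 = -0.002082 A, and R_n = R_th = 2.292 Ω

Final answer: I_n = -0.002082 A, R_n = 2.292 Ω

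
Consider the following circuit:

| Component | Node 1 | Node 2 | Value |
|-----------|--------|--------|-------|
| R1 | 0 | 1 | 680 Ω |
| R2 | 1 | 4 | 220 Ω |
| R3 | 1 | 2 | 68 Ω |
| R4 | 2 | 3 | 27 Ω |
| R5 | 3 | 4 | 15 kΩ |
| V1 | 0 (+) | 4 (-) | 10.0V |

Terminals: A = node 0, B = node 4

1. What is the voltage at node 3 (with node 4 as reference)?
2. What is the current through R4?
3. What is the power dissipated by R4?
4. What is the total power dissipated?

Nodal analysis, taking node 4 as the 0 V reference.
Source V1 fixes V_0 = 10 V.
KCL at each unknown node (sum of currents leaving = 0; resistances in Ω):
  Node 1: (V_1 - 10)/680 + (V_1 - 0)/220 + (V_1 - V_2)/68 = 0
  Node 2: (V_2 - V_1)/68 + (V_2 - V_3)/27 = 0
  Node 3: (V_3 - V_2)/27 + (V_3 - 0)/15000 = 0
Collecting terms (coefficients in siemens):
  0.02072·V_1 - 0.01471·V_2 = 0.01471
  0.05174·V_2 - 0.01471·V_1 - 0.03704·V_3 = 0
  0.0371·V_3 - 0.03704·V_2 = 0
Solving these 3 simultaneous equations (Gaussian elimination) gives:
  V_1 = 2.418 V, V_2 = 2.407 V, V_3 = 2.403 V
Part 1:
  Read off the nodal solution: V_3 = 2.403 V
Part 2:
  I_R4 = (V_2 - V_3)/R4 = (2.407 - 2.403)/27 = 0.0001602 A
  Magnitude: I_R4 = 0.0001602 A
Part 3:
  I_R4 = (V_2 - V_3)/R4 = (2.407 - 2.403)/27 = 0.0001602 A
  P_R4 = I_R4² × R4 = (0.0001602)² × 27 = 0.0000006927 W
Part 4:
  Power in each resistor, P = (ΔV)²/R:
    P_R1 = (10 - 2.418)²/680 = 0.08454 W
    P_R2 = (2.418 - 0)²/220 = 0.02657 W
    P_R3 = (2.418 - 2.407)²/68 = 0.000001745 W
    P_R4 = (2.407 - 2.403)²/27 = 0.0000006927 W
    P_R5 = (2.403 - 0)²/15000 = 0.0003848 W
  P_total = P_R1 + P_R2 + P_R3 + P_R4 + P_R5 = 0.1115 W

Final answers:
1. V_3 = 2.403 V
2. I_R4 = 0.0001602 A
3. P_R4 = 6.927e-07 W
4. P_total = 0.1115 W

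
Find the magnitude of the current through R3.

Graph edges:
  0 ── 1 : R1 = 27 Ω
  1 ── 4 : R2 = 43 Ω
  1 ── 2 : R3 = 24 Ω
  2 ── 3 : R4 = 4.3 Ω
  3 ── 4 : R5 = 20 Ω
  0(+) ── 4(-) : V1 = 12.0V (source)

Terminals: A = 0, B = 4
Nodal analysis, taking node 4 as the 0 V reference.
Source V1 fixes V_0 = 12 V.
KCL at each unknown node (sum of currents leaving = 0; resistances in Ω):
  Node 1: (V_1 - 12)/27 + (V_1 - 0)/43 + (V_1 - V_2)/24 = 0
  Node 2: (V_2 - V_1)/24 + (V_2 - V_3)/4.3 = 0
  Node 3: (V_3 - V_2)/4.3 + (V_3 - 0)/20 = 0
Collecting terms (coefficients in siemens):
  0.102·V_1 - 0.04167·V_2 = 0.4444
  0.2742·V_2 - 0.04167·V_1 - 0.2326·V_3 = 0
  0.2826·V_3 - 0.2326·V_2 = 0
Solving these 3 simultaneous equations (Gaussian elimination) gives:
  V_1 = 5.487 V, V_2 = 2.761 V, V_3 = 2.272 V
I_R3 = (V_1 - V_2)/R3 = (5.487 - 2.761)/24 = 0.1136 A
|I_R3| = 0.1136 A

Final answer: |I_R3| = 0.1136 A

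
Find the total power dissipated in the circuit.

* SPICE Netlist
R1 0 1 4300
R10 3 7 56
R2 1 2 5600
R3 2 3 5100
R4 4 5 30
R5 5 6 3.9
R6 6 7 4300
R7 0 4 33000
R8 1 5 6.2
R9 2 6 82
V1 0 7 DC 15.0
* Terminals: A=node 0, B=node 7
Nodal analysis, taking node 7 as the 0 V reference.
Source V1 fixes V_0 = 15 V.
KCL at each unknown node (sum of currents leaving = 0; resistances in Ω):
  Node 1: (V_1 - 15)/4300 + (V_1 - V_2)/5600 + (V_1 - V_5)/6.2 = 0
  Node 2: (V_2 - V_1)/5600 + (V_2 - V_3)/5100 + (V_2 - V_6)/82 = 0
  Node 3: (V_3 - V_2)/5100 + (V_3 - 0)/56 = 0
  Node 4: (V_4 - V_5)/30 + (V_4 - 15)/33000 = 0
  Node 5: (V_5 - V_4)/30 + (V_5 - V_6)/3.9 + (V_5 - V_1)/6.2 = 0
  Node 6: (V_6 - V_5)/3.9 + (V_6 - 0)/4300 + (V_6 - V_2)/82 = 0
Collecting terms (coefficients in siemens):
  0.1617·V_1 - 0.0001786·V_2 - 0.1613·V_5 = 0.003488
  0.01257·V_2 - 0.0001786·V_1 - 0.0001961·V_3 - 0.0122·V_6 = 0
  0.01805·V_3 - 0.0001961·V_2 = 0
  0.03336·V_4 - 0.03333·V_5 = 0.0004545
  0.451·V_5 - 0.1613·V_1 - 0.03333·V_4 - 0.2564·V_6 = 0
  0.2688·V_6 - 0.0122·V_2 - 0.2564·V_5 = 0
Solving these 6 simultaneous equations (Gaussian elimination) gives:
  V_1 = 5.759 V, V_2 = 5.648 V, V_3 = 0.06134 V, V_4 = 5.754 V
  V_5 = 5.745 V, V_6 = 5.736 V
Power in each resistor, P = (ΔV)²/R:
  P_R1 = (15 - 5.759)²/4300 = 0.01986 W
  P_R2 = (5.759 - 5.648)²/5600 = 0.000002192 W
  P_R3 = (5.648 - 0.06134)²/5100 = 0.006119 W
  P_R4 = (5.754 - 5.745)²/30 = 0.000002355 W
  P_R5 = (5.745 - 5.736)²/3.9 = 0.00002264 W
  P_R6 = (5.736 - 0)²/4300 = 0.007652 W
  P_R7 = (15 - 5.754)²/33000 = 0.002591 W
  P_R8 = (5.759 - 5.745)²/6.2 = 0.00002811 W
  P_R9 = (5.648 - 5.736)²/82 = 0.00009487 W
  P_R10 = (0.06134 - 0)²/56 = 0.00006719 W
P_total = P_R1 + P_R2 + P_R3 + P_R4 + P_R5 + P_R6 + P_R7 + P_R8 + P_R9 + P_R10 = 0.03644 W

Final answer: 0.03644 W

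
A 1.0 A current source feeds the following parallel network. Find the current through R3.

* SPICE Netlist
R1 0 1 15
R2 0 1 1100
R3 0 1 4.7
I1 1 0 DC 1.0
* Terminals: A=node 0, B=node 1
All resistors sit directly between nodes 0 and 1, so they are in parallel and share one voltage V; the full source current 1 A splits among them.
1/R_par = 1/15 + 1/1100 + 1/4.7 = 0.2803 S  =>  R_par = 3.567 Ω
V = I × R_par = 1 × 3.567 = 3.567 V
I_R3 = V/R3 = 3.567/4.7 = 0.759 A

Final answer: 0.759 A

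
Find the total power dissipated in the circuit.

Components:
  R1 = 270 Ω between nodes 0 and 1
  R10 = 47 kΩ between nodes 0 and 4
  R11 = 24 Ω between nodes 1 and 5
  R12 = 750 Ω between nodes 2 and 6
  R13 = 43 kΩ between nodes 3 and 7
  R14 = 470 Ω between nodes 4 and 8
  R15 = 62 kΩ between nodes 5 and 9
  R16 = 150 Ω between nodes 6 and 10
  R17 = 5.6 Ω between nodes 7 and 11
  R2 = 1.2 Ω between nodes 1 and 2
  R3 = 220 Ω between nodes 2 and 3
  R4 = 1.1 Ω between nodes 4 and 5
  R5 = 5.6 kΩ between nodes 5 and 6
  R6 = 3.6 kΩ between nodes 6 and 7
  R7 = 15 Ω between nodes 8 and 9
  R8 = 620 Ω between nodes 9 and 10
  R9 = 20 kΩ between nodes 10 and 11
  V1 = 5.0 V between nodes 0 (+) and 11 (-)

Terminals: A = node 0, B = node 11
Nodal analysis, taking node 11 as the 0 V reference.
Source V1 fixes V_0 = 5 V.
KCL at each unknown node (sum of currents leaving = 0; resistances in Ω):
  Node 1: (V_1 - 5)/270 + (V_1 - V_2)/1.2 + (V_1 - V_5)/24 = 0
  Node 2: (V_2 - V_1)/1.2 + (V_2 - V_3)/220 + (V_2 - V_6)/750 = 0
  Node 3: (V_3 - V_2)/220 + (V_3 - V_7)/43000 = 0
  Node 4: (V_4 - V_5)/1.1 + (V_4 - 5)/47000 + (V_4 - V_8)/470 = 0
  Node 5: (V_5 - V_4)/1.1 + (V_5 - V_6)/5600 + (V_5 - V_1)/24 + (V_5 - V_9)/62000 = 0
  Node 6: (V_6 - V_5)/5600 + (V_6 - V_7)/3600 + (V_6 - V_2)/750 + (V_6 - V_10)/150 = 0
  Node 7: (V_7 - V_6)/3600 + (V_7 - V_3)/43000 + (V_7 - 0)/5.6 = 0
  Node 8: (V_8 - V_9)/15 + (V_8 - V_4)/470 = 0
  Node 9: (V_9 - V_8)/15 + (V_9 - V_10)/620 + (V_9 - V_5)/62000 = 0
  Node 10: (V_10 - V_9)/620 + (V_10 - 0)/20000 + (V_10 - V_6)/150 = 0
Collecting terms (coefficients in siemens):
  0.8787·V_1 - 0.8333·V_2 - 0.04167·V_5 = 0.01852
  0.8392·V_2 - 0.8333·V_1 - 0.004545·V_3 - 0.001333·V_6 = 0
  0.004569·V_3 - 0.004545·V_2 - 0.00002326·V_7 = 0
  0.9112·V_4 - 0.9091·V_5 - 0.002128·V_8 = 0.0001064
  0.951·V_5 - 0.04167·V_1 - 0.9091·V_4 - 0.0001786·V_6 - 0.00001613·V_9 = 0
  0.008456·V_6 - 0.001333·V_2 - 0.0001786·V_5 - 0.0002778·V_7 - 0.006667·V_10 = 0
  0.1789·V_7 - 0.00002326·V_3 - 0.0002778·V_6 = 0
  0.06879·V_8 - 0.002128·V_4 - 0.06667·V_9 = 0
  0.0683·V_9 - 0.00001613·V_5 - 0.06667·V_8 - 0.001613·V_10 = 0
  0.00833·V_10 - 0.006667·V_6 - 0.001613·V_9 = 0
Solving these 10 simultaneous equations (Gaussian elimination) gives:
  V_1 = 4.615 V, V_2 = 4.614 V, V_3 = 4.591 V, V_4 = 4.602 V
  V_5 = 4.602 V, V_6 = 4.046 V, V_7 = 0.00688 V, V_8 = 4.383 V
  V_9 = 4.376 V, V_10 = 4.085 V
Power in each resistor, P = (ΔV)²/R:
  P_R1 = (5 - 4.615)²/270 = 0.0005477 W
  P_R2 = (4.615 - 4.614)²/1.2 = 0.0000008975 W
  P_R3 = (4.614 - 4.591)²/220 = 0.0000025 W
  P_R4 = (4.602 - 4.602)²/1.1 = 0.0000002293 W
  P_R5 = (4.602 - 4.046)²/5600 = 0.00005525 W
  P_R6 = (4.046 - 0.00688)²/3600 = 0.004531 W
  P_R7 = (4.383 - 4.376)²/15 = 0.000003244 W
  P_R8 = (4.376 - 4.085)²/620 = 0.0001362 W
  P_R9 = (4.085 - 0)²/20000 = 0.0008345 W
  P_R10 = (5 - 4.602)²/47000 = 0.000003379 W
  P_R11 = (4.615 - 4.602)²/24 = 0.000007513 W
  P_R12 = (4.614 - 4.046)²/750 = 0.0004311 W
  P_R13 = (4.591 - 0.00688)²/43000 = 0.0004887 W
  P_R14 = (4.602 - 4.383)²/470 = 0.0001016 W
  P_R15 = (4.602 - 4.376)²/62000 = 0.000000824 W
  P_R16 = (4.046 - 4.085)²/150 = 0.00001048 W
  P_R17 = (0.00688 - 0)²/5.6 = 0.000008452 W
P_total = P_R1 + P_R2 + P_R3 + P_R4 + P_R5 + P_R6 + P_R7 + P_R8 + P_R9 + P_R10 + P_R11 + P_R12 + P_R13 + P_R14 + P_R15 + P_R16 + P_R17 = 0.007164 W

Final answer: 0.007164 W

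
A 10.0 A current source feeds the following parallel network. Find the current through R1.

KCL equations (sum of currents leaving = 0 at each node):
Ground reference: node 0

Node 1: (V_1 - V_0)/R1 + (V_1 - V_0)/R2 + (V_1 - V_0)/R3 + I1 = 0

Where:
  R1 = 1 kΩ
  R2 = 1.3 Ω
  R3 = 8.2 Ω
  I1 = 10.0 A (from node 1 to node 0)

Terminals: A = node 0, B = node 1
All resistors sit directly between nodes 0 and 1, so they are in parallel and share one voltage V; the full source current 10 A splits among them.
1/R_par = 1/1000 + 1/1.3 + 1/8.2 = 0.8922 S  =>  R_par = 1.121 Ω
V = I × R_par = 10 × 1.121 = 11.21 V
I_R1 = V/R1 = 11.21/1000 = 0.01121 A

Final answer: 0.01121 A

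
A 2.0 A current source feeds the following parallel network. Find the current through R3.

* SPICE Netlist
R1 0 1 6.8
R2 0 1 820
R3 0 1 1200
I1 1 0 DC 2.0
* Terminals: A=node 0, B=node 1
All resistors sit directly between nodes 0 and 1, so they are in parallel and share one voltage V; the full source current 2 A splits among them.
1/R_par = 1/6.8 + 1/820 + 1/1200 = 0.1491 S  =>  R_par = 6.706 Ω
V = I × R_par = 2 × 6.706 = 13.41 V
I_R3 = V/R3 = 13.41/1200 = 0.01118 A

Final answer: 0.01118 A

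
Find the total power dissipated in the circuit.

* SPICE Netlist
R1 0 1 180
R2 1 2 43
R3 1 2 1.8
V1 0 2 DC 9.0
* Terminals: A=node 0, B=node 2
Nodal analysis, taking node 2 as the 0 V reference.
Source V1 fixes V_0 = 9 V.
KCL at each unknown node (sum of currents leaving = 0; resistances in Ω):
  Node 1: (V_1 - 9)/180 + (V_1 - 0)/43 + (V_1 - 0)/1.8 = 0
Collecting terms: 0.5844 × V_1 = 0.05  =>  V_1 = 0.08556 V
Power in each resistor, P = (ΔV)²/R:
  P_R1 = (9 - 0.08556)²/180 = 0.4415 W
  P_R2 = (0.08556 - 0)²/43 = 0.0001703 W
  P_R3 = (0.08556 - 0)²/1.8 = 0.004067 W
P_total = P_R1 + P_R2 + P_R3 = 0.4457 W

Final answer: 0.4457 W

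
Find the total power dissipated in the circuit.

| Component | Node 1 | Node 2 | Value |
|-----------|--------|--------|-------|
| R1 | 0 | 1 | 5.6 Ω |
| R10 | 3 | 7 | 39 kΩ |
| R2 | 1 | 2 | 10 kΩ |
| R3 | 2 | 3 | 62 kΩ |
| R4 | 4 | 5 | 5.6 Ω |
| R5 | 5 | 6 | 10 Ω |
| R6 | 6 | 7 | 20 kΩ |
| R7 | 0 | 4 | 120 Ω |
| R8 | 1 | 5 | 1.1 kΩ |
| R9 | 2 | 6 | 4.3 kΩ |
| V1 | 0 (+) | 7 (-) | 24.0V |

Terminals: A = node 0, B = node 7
Nodal analysis, taking node 7 as the 0 V reference.
Source V1 fixes V_0 = 24 V.
KCL at each unknown node (sum of currents leaving = 0; resistances in Ω):
  Node 1: (V_1 - 24)/5.6 + (V_1 - V_2)/10000 + (V_1 - V_5)/1100 = 0
  Node 2: (V_2 - V_1)/10000 + (V_2 - V_3)/62000 + (V_2 - V_6)/4300 = 0
  Node 3: (V_3 - V_2)/62000 + (V_3 - 0)/39000 = 0
  Node 4: (V_4 - V_5)/5.6 + (V_4 - 24)/120 = 0
  Node 5: (V_5 - V_4)/5.6 + (V_5 - V_6)/10 + (V_5 - V_1)/1100 = 0
  Node 6: (V_6 - V_5)/10 + (V_6 - 0)/20000 + (V_6 - V_2)/4300 = 0
Collecting terms (coefficients in siemens):
  0.1796·V_1 - 0.0001·V_2 - 0.0009091·V_5 = 4.286
  0.0003487·V_2 - 0.0001·V_1 - 0.00001613·V_3 - 0.0002326·V_6 = 0
  0.00004177·V_3 - 0.00001613·V_2 = 0
  0.1869·V_4 - 0.1786·V_5 = 0.2
  0.2795·V_5 - 0.0009091·V_1 - 0.1786·V_4 - 0.1·V_6 = 0
  0.1003·V_6 - 0.0002326·V_2 - 0.1·V_5 = 0
Solving these 6 simultaneous equations (Gaussian elimination) gives:
  V_1 = 24 V, V_2 = 23.19 V, V_3 = 8.956 V, V_4 = 23.86 V
  V_5 = 23.85 V, V_6 = 23.84 V
Power in each resistor, P = (ΔV)²/R:
  P_R1 = (24 - 24)²/5.6 = 0.0000002635 W
  P_R2 = (24 - 23.19)²/10000 = 0.00006478 W
  P_R3 = (23.19 - 8.956)²/62000 = 0.00327 W
  P_R4 = (23.86 - 23.85)²/5.6 = 0.000008125 W
  P_R5 = (23.85 - 23.84)²/10 = 0.00001798 W
  P_R6 = (23.84 - 0)²/20000 = 0.02841 W
  P_R7 = (24 - 23.86)²/120 = 0.0001741 W
  P_R8 = (24 - 23.85)²/1100 = 0.00002047 W
  P_R9 = (23.19 - 23.84)²/4300 = 0.00009567 W
  P_R10 = (8.956 - 0)²/39000 = 0.002057 W
P_total = P_R1 + P_R2 + P_R3 + P_R4 + P_R5 + P_R6 + P_R7 + P_R8 + P_R9 + P_R10 = 0.03411 W

Final answer: 0.03411 W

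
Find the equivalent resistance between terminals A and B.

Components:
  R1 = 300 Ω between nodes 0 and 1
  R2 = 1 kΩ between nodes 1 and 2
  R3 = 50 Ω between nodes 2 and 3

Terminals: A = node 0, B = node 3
Reduce the network between node 0 (A) and node 3 (B) by series/parallel combination:
  Rs1 = R1 + R2 (series, joined only at node 1) = 300 + 1000 = 1300 Ω
  Rs2 = R3 + Rs1 (series, joined only at node 2) = 50 + 1300 = 1350 Ω
R_eq = 1.35 kΩ

Final answer: 1.35 kΩ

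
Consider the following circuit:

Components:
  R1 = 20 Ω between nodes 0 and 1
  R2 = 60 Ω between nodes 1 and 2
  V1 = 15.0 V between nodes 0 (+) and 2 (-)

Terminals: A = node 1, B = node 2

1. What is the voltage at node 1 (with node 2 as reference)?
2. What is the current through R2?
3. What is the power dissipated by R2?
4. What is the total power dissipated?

Nodal analysis, taking node 2 as the 0 V reference.
Source V1 fixes V_0 = 15 V.
KCL at each unknown node (sum of currents leaving = 0; resistances in Ω):
  Node 1: (V_1 - 15)/20 + (V_1 - 0)/60 = 0
Collecting terms: 0.06667 × V_1 = 0.75  =>  V_1 = 11.25 V
Part 1:
  Read off the nodal solution: V_1 = 11.25 V
Part 2:
  I_R2 = (V_1 - V_2)/R2 = (11.25 - 0)/60 = 0.1875 A
  Magnitude: I_R2 = 0.1875 A
Part 3:
  I_R2 = (V_1 - V_2)/R2 = (11.25 - 0)/60 = 0.1875 A
  P_R2 = I_R2² × R2 = (0.1875)² × 60 = 2.109 W
Part 4:
  Power in each resistor, P = (ΔV)²/R:
    P_R1 = (15 - 11.25)²/20 = 0.7031 W
    P_R2 = (11.25 - 0)²/60 = 2.109 W
  P_total = P_R1 + P_R2 = 2.812 W

Final answers:
1. V_1 = 11.25 V
2. I_R2 = 0.1875 A
3. P_R2 = 2.109 W
4. P_total = 2.812 W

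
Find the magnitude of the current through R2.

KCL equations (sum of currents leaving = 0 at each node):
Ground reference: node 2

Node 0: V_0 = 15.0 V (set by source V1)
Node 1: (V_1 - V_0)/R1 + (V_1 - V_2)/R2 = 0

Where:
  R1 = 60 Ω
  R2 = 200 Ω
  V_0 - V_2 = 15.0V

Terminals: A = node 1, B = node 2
Nodal analysis, taking node 2 as the 0 V reference.
Source V1 fixes V_0 = 15 V.
KCL at each unknown node (sum of currents leaving = 0; resistances in Ω):
  Node 1: (V_1 - 15)/60 + (V_1 - 0)/200 = 0
Collecting terms: 0.02167 × V_1 = 0.25  =>  V_1 = 11.54 V
I_R2 = (V_1 - V_2)/R2 = (11.54 - 0)/200 = 0.05769 A
|I_R2| = 0.05769 A

Final answer: |I_R2| = 0.05769 A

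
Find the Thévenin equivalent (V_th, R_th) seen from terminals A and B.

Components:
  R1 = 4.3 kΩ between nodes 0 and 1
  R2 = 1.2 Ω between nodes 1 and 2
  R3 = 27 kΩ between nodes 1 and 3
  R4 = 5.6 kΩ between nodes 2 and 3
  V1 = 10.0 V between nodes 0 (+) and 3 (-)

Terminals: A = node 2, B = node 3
Step 1 — V_th is the open-circuit voltage V_A - V_B (nothing connected across the terminals).
Nodal analysis, taking node 3 as the 0 V reference.
Source V1 fixes V_0 = 10 V.
KCL at each unknown node (sum of currents leaving = 0; resistances in Ω):
  Node 1: (V_1 - 10)/4300 + (V_1 - V_2)/1.2 + (V_1 - 0)/27000 = 0
  Node 2: (V_2 - V_1)/1.2 + (V_2 - 0)/5600 = 0
Collecting terms (coefficients in siemens):
  0.8336·V_1 - 0.8333·V_2 = 0.002326
  0.8335·V_2 - 0.8333·V_1 = 0
Determinant D = (0.8336)(0.8335) - (-0.8333)(-0.8333) = 0.0003735
V_1 = [(0.002326)(0.8335) - (-0.8333)(0)]/D = 5.19 V
V_2 = [(0.8336)(0) - (0.002326)(-0.8333)]/D = 5.188 V
V_th = V_2 - V_3 = 5.188 - 0 = 5.188 V
Step 2 — R_th: zero the source — replace V1 by a short circuit (node 3 merges into node 0) — and find the resistance seen between A (node 2) and B (node 0).
Reduce the network between node 2 (A) and node 0 (B) by series/parallel combination:
  Rp1 = R1 ‖ R3 (parallel, both between nodes 0 and 1) = 1/(1/4300 + 1/27000) = 3709 Ω
  Rs1 = R2 + Rp1 (series, joined only at node 1) = 1.2 + 3709 = 3710 Ω
  Rp2 = R4 ‖ Rs1 (parallel, both between nodes 0 and 2) = 1/(1/5600 + 1/3710) = 2232 Ω
R_th = 2.232 kΩ

Final answer: V_th = 5.188 V, R_th = 2.232 kΩ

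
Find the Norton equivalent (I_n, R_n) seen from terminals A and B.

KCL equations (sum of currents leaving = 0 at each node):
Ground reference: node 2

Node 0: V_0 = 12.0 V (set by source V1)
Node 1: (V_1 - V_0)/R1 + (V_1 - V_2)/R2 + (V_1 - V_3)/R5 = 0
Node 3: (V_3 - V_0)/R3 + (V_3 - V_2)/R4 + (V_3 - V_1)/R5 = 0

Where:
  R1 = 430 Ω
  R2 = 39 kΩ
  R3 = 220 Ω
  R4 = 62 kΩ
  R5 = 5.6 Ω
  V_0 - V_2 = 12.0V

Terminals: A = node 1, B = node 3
Find the Thévenin equivalent first; then I_n = V_th/R_th and R_n = R_th.
Step 1 — V_th is the open-circuit voltage V_A - V_B (nothing connected across the terminals).
Nodal analysis, taking node 2 as the 0 V reference.
Source V1 fixes V_0 = 12 V.
KCL at each unknown node (sum of currents leaving = 0; resistances in Ω):
  Node 1: (V_1 - 12)/430 + (V_1 - 0)/39000 + (V_1 - V_3)/5.6 = 0
  Node 3: (V_3 - 12)/220 + (V_3 - 0)/62000 + (V_3 - V_1)/5.6 = 0
Collecting terms (coefficients in siemens):
  0.1809·V_1 - 0.1786·V_3 = 0.02791
  0.1831·V_3 - 0.1786·V_1 = 0.05455
Determinant D = (0.1809)(0.1831) - (-0.1786)(-0.1786) = 0.001245
V_1 = [(0.02791)(0.1831) - (-0.1786)(0.05455)]/D = 11.93 V
V_3 = [(0.1809)(0.05455) - (0.02791)(-0.1786)]/D = 11.93 V
V_th = V_1 - V_3 = 11.93 - 11.93 = -0.0007617 V
Step 2 — R_th: zero the source — replace V1 by a short circuit (node 2 merges into node 0) — and find the resistance seen between A (node 1) and B (node 3).
Reduce the network between node 1 (A) and node 3 (B) by series/parallel combination:
  Rp1 = R1 ‖ R2 (parallel, both between nodes 0 and 1) = 1/(1/430 + 1/39000) = 425.3 Ω
  Rp2 = R3 ‖ R4 (parallel, both between nodes 0 and 3) = 1/(1/220 + 1/62000) = 219.2 Ω
  Rs1 = Rp1 + Rp2 (series, joined only at node 0) = 425.3 + 219.2 = 644.5 Ω
  Rp3 = R5 ‖ Rs1 (parallel, both between nodes 1 and 3) = 1/(1/5.6 + 1/644.5) = 5.552 Ω
R_th = 5.552 Ω
I_n = V_th/R_th = -0.0007617/5.552 = -0.0001372 A, and R_n = R_th = 5.552 Ω

Final answer: I_n = -0.0001372 A, R_n = 5.552 Ω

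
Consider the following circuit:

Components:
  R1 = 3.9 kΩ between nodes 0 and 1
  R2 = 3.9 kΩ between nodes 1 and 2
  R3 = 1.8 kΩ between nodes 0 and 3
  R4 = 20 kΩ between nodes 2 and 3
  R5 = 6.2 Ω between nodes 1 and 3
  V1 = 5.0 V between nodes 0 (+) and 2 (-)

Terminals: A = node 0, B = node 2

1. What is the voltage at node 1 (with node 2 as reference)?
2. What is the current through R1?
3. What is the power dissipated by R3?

Nodal analysis, taking node 2 as the 0 V reference.
Source V1 fixes V_0 = 5 V.
KCL at each unknown node (sum of currents leaving = 0; resistances in Ω):
  Node 1: (V_1 - 5)/3900 + (V_1 - 0)/3900 + (V_1 - V_3)/6.2 = 0
  Node 3: (V_3 - 5)/1800 + (V_3 - 0)/20000 + (V_3 - V_1)/6.2 = 0
Collecting terms (coefficients in siemens):
  0.1618·V_1 - 0.1613·V_3 = 0.001282
  0.1619·V_3 - 0.1613·V_1 = 0.002778
Determinant D = (0.1618)(0.1619) - (-0.1613)(-0.1613) = 0.0001807
V_1 = [(0.001282)(0.1619) - (-0.1613)(0.002778)]/D = 3.628 V
V_3 = [(0.1618)(0.002778) - (0.001282)(-0.1613)]/D = 3.632 V
Part 1:
  Read off the nodal solution: V_1 = 3.628 V
Part 2:
  I_R1 = (V_0 - V_1)/R1 = (5 - 3.628)/3900 = 0.0003518 A
  Magnitude: I_R1 = 0.0003518 A
Part 3:
  I_R3 = (V_0 - V_3)/R3 = (5 - 3.632)/1800 = 0.0007601 A
  P_R3 = I_R3² × R3 = (0.0007601)² × 1800 = 0.00104 W

Final answers:
1. V_1 = 3.628 V
2. I_R1 = 0.0003518 A
3. P_R3 = 0.00104 W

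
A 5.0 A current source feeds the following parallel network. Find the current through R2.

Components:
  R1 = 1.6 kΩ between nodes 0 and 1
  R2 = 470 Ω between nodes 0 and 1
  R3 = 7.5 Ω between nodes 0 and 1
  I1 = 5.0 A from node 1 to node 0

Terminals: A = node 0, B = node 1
All resistors sit directly between nodes 0 and 1, so they are in parallel and share one voltage V; the full source current 5 A splits among them.
1/R_par = 1/1600 + 1/470 + 1/7.5 = 0.1361 S  =>  R_par = 7.348 Ω
V = I × R_par = 5 × 7.348 = 36.74 V
I_R2 = V/R2 = 36.74/470 = 0.07817 A

Final answer: 0.07817 A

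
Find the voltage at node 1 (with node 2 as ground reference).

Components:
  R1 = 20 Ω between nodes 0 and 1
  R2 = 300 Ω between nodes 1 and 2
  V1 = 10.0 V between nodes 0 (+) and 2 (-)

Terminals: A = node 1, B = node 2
Nodal analysis, taking node 2 as the 0 V reference.
Source V1 fixes V_0 = 10 V.
KCL at each unknown node (sum of currents leaving = 0; resistances in Ω):
  Node 1: (V_1 - 10)/20 + (V_1 - 0)/300 = 0
Collecting terms: 0.05333 × V_1 = 0.5  =>  V_1 = 9.375 V
The requested potential is V_1 = 9.375 V.

Final answer: V_1 = 9.375 V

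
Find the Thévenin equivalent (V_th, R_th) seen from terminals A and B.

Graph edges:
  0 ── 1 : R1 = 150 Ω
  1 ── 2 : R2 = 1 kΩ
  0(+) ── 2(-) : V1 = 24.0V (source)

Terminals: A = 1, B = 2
Step 1 — V_th is the open-circuit voltage V_A - V_B (nothing connected across the terminals).
Nodal analysis, taking node 2 as the 0 V reference.
Source V1 fixes V_0 = 24 V.
KCL at each unknown node (sum of currents leaving = 0; resistances in Ω):
  Node 1: (V_1 - 24)/150 + (V_1 - 0)/1000 = 0
Collecting terms: 0.007667 × V_1 = 0.16  =>  V_1 = 20.87 V
V_th = V_1 - V_2 = 20.87 - 0 = 20.87 V
Step 2 — R_th: zero the source — replace V1 by a short circuit (node 2 merges into node 0) — and find the resistance seen between A (node 1) and B (node 0).
Reduce the network between node 1 (A) and node 0 (B) by series/parallel combination:
  Rp1 = R1 ‖ R2 (parallel, both between nodes 0 and 1) = 1/(1/150 + 1/1000) = 130.4 Ω
R_th = 130.4 Ω

Final answer: V_th = 20.87 V, R_th = 130.4 Ω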